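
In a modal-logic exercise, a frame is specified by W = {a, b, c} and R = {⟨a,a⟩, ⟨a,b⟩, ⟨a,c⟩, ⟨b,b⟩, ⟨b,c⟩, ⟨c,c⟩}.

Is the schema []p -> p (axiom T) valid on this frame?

Axiom T corresponds to the accessibility relation being reflexive.
Reflexive: yes — every world is R-related to itself.

Yes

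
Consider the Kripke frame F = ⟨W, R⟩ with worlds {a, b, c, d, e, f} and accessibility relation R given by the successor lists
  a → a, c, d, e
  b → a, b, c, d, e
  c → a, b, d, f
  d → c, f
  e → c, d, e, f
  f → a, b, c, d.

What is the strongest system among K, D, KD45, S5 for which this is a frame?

D

Serial (axiom D): yes — every world has a successor (e.g. a R a).
Euclidean (axiom 5): no — a R c and a R e, but not c R e.
Transitive (axiom 4): no — a R c and c R b, but not a R b.
Reflexive (axiom T): no — c is not related to itself.
So F validates K, D; KD45 would additionally require R to be Euclidean and transitive. The strongest is D.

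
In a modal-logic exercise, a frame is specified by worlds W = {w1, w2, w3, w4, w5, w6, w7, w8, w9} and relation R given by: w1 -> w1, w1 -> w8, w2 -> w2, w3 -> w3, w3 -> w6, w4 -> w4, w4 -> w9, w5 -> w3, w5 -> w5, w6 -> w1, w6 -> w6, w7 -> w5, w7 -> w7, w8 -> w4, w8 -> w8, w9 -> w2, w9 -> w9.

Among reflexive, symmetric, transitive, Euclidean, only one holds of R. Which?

Reflexive: yes — every world is R-related to itself.
Symmetric: no — w1 R w8 but not w8 R w1.
Transitive: no — w1 R w8 and w8 R w4, but not w1 R w4.
Euclidean: no — w1 R w8 and w1 R w1, but not w8 R w1.
Only reflexive holds.

reflexive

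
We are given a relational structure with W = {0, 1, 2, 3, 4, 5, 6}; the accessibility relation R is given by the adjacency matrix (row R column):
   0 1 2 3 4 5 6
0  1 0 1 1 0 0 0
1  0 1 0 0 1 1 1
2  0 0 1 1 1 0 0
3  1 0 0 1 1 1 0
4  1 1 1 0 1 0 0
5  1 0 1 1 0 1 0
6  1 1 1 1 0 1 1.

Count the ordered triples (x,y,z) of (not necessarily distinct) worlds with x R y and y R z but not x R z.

Enumerating: (0,2,4), (0,3,4), (0,3,5), (1,4,0), (1,4,2), (1,5,0), (1,5,2), (1,5,3), (1,6,0), (1,6,2), (1,6,3), (2,3,0), … and 16 more.
Total: 28.

28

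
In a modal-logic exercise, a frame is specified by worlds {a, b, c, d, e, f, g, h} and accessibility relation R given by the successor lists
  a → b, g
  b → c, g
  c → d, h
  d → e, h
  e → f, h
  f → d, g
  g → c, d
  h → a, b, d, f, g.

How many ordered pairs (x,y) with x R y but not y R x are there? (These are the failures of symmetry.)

Enumerating: (a,b), (a,g), (b,c), (b,g), (c,d), (c,h), (d,e), (e,f), (e,h), (f,d), (f,g), (g,c), (g,d), (h,a), (h,b), (h,f), (h,g).

17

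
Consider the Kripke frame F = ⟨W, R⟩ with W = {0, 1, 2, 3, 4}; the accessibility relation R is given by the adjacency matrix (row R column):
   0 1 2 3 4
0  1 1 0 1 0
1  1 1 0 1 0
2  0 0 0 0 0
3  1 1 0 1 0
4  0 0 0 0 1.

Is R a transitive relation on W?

Transitive: yes — every two-step R-path is closed by a direct edge.

Yes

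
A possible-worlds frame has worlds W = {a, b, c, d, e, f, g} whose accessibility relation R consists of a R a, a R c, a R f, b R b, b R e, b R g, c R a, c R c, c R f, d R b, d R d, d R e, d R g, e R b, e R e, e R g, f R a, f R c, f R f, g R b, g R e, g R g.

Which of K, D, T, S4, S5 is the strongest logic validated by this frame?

S4

Serial (axiom D): yes — every world has a successor (e.g. a R a).
Reflexive (axiom T): yes — every world is R-related to itself.
Transitive (axiom 4): yes — every two-step R-path is closed by a direct edge.
Euclidean (axiom 5): no — d R b and d R d, but not b R d.
So F validates K, D, T, S4; S5 would additionally require R to be Euclidean. The strongest is S4.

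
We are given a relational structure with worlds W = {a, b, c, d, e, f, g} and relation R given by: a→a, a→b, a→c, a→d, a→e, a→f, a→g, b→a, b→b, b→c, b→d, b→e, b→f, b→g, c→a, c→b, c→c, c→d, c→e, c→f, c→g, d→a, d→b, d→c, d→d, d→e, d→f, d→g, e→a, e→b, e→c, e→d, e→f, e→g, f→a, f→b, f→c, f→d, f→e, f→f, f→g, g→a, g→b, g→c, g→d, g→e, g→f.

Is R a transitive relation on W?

No

Transitive: no — e R a and a R e, but not e R e.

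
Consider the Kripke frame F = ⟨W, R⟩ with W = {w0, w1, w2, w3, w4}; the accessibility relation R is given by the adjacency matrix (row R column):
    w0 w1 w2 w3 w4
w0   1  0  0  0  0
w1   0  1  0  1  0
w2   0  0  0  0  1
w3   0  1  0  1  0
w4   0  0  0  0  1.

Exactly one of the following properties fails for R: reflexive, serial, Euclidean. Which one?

reflexive

Reflexive: no — w2 is not related to itself.
Serial: yes — every world has a successor (e.g. w0 R w0).
Euclidean: yes — any two successors of a common world are R-related.
Only reflexive fails.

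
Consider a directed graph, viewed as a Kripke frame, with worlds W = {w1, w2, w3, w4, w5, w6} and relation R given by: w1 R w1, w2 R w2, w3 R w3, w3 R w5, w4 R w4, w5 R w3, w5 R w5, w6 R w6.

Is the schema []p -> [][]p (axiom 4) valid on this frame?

By correspondence theory, 4 is valid on a frame iff R is transitive.
Transitive: yes — every two-step R-path is closed by a direct edge.

Yes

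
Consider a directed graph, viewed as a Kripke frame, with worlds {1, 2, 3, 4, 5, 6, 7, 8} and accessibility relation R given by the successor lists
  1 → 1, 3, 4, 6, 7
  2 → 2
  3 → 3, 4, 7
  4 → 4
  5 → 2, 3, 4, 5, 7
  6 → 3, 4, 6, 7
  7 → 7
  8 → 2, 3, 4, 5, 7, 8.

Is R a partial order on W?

Reflexive: yes — every world is R-related to itself.
Transitive: yes — every two-step R-path is closed by a direct edge.
Antisymmetric: yes — no distinct pair is related both ways.
So R is a partial order.

Yes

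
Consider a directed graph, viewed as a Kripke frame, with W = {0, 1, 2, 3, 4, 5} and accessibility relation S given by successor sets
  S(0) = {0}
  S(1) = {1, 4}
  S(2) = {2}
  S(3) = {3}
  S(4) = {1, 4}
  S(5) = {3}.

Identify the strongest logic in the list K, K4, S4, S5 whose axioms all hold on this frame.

Transitive (axiom 4): yes — every two-step S-path is closed by a direct edge.
Reflexive (axiom T): no — 5 is not related to itself.
Euclidean (axiom 5): yes — any two successors of a common world are S-related.
So F validates K, K4; S4 would additionally require S to be reflexive. The strongest is K4.

K4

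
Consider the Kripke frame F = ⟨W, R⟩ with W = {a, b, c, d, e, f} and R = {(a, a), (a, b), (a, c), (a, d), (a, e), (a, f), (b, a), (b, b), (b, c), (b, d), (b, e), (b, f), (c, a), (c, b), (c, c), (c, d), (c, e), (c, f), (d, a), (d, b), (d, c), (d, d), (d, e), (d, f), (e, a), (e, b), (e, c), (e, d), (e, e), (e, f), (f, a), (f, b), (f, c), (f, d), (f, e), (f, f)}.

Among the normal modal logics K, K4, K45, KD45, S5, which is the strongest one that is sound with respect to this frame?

S5

Transitive (axiom 4): yes — every two-step R-path is closed by a direct edge.
Euclidean (axiom 5): yes — any two successors of a common world are R-related.
Serial (axiom D): yes — every world has a successor (e.g. a R a).
Reflexive (axiom T): yes — every world is R-related to itself.
So F validates K, K4, K45, KD45, S5. The strongest is S5.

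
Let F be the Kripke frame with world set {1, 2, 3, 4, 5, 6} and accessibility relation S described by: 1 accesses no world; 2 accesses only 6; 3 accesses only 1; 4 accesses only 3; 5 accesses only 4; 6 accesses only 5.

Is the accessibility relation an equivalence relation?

Reflexive: no — 1 is not related to itself.
Symmetric: no — 2 S 6 but not 6 S 2.
Transitive: no — 2 S 6 and 6 S 5, but not 2 S 5.
So S is not an equivalence relation.

No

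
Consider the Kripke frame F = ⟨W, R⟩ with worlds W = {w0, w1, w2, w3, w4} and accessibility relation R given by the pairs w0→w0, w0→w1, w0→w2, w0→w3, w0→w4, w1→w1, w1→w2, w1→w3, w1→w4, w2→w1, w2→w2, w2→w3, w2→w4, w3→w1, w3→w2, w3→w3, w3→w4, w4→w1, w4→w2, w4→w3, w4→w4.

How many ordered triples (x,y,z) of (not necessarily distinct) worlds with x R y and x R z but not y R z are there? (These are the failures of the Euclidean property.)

Enumerating: (w0,w1,w0), (w0,w2,w0), (w0,w3,w0), (w0,w4,w0).

4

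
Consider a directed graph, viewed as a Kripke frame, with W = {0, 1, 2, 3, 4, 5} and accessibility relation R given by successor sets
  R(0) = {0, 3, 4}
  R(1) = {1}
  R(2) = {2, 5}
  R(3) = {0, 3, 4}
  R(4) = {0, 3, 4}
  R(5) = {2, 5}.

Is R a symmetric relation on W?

Symmetric: yes — every pair in R has its reverse in R.

Yes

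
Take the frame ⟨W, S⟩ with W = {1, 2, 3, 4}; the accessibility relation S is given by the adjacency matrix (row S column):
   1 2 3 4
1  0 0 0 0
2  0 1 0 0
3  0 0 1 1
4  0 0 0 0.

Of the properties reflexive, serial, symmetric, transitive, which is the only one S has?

Reflexive: no — 1 is not related to itself.
Serial: no — 1 has no S-successor.
Symmetric: no — 3 S 4 but not 4 S 3.
Transitive: yes — every two-step S-path is closed by a direct edge.
Only transitive holds.

transitive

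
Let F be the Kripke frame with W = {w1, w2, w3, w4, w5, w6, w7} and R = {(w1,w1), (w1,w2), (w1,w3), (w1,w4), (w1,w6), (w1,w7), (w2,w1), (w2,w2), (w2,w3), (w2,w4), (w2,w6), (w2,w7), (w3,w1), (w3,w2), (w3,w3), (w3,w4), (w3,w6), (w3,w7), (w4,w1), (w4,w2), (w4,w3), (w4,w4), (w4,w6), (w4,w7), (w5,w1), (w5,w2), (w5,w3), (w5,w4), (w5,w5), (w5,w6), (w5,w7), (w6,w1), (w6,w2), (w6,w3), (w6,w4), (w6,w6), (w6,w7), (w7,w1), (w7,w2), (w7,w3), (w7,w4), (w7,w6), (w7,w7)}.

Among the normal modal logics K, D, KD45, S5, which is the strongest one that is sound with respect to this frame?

Serial (axiom D): yes — every world has a successor (e.g. w1 R w1).
Euclidean (axiom 5): no — w5 R w1 and w5 R w5, but not w1 R w5.
Transitive (axiom 4): yes — every two-step R-path is closed by a direct edge.
Reflexive (axiom T): yes — every world is R-related to itself.
So F validates K, D; KD45 would additionally require R to be Euclidean. The strongest is D.

D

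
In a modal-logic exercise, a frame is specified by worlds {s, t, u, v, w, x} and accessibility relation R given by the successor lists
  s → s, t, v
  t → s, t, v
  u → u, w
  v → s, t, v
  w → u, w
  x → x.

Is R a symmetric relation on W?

Yes

Symmetric: yes — every pair in R has its reverse in R.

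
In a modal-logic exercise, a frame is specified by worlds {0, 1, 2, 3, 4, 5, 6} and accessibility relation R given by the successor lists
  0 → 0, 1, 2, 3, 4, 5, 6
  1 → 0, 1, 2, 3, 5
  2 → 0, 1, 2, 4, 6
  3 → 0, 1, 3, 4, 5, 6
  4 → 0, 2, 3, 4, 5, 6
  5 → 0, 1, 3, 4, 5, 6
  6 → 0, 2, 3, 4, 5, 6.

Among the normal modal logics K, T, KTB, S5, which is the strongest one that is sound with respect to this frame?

KTB

Reflexive (axiom T): yes — every world is R-related to itself.
Symmetric (axiom B): yes — every pair in R has its reverse in R.
Euclidean (axiom 5): no — 0 R 1 and 0 R 4, but not 1 R 4.
So F validates K, T, KTB; S5 would additionally require R to be Euclidean. The strongest is KTB.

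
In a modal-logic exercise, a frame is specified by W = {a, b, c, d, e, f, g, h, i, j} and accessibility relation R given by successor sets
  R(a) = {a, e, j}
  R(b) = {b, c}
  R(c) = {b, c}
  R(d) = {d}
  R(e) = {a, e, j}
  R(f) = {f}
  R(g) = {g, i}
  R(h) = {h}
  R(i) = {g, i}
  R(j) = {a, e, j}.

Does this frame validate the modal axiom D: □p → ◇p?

Axiom D corresponds to the accessibility relation being serial.
Serial: yes — every world has a successor (e.g. a R a).

Yes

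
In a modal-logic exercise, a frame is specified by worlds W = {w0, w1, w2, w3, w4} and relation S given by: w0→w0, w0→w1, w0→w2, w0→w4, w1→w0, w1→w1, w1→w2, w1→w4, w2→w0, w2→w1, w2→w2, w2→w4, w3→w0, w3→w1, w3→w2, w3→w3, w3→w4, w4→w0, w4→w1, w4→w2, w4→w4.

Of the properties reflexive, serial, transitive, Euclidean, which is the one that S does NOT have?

Euclidean

Reflexive: yes — every world is S-related to itself.
Serial: yes — every world has a successor (e.g. w0 S w0).
Transitive: yes — every two-step S-path is closed by a direct edge.
Euclidean: no — w3 S w0 and w3 S w3, but not w0 S w3.
Only Euclidean fails.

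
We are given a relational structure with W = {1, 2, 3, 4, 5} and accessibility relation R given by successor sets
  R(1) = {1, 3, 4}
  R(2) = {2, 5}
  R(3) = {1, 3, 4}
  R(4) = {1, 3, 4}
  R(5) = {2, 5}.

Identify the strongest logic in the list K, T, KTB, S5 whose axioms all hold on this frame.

S5

Reflexive (axiom T): yes — every world is R-related to itself.
Symmetric (axiom B): yes — every pair in R has its reverse in R.
Euclidean (axiom 5): yes — any two successors of a common world are R-related.
So F validates K, T, KTB, S5. The strongest is S5.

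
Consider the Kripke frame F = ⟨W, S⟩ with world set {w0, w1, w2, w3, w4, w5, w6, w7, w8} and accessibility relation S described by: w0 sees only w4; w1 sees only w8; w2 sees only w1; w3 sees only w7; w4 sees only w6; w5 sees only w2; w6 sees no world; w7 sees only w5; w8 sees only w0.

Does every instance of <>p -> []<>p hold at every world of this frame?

No

The schema 5 characterises exactly the Euclidean frames.
Euclidean: no — w0 S w4 and w0 S w4, but not w4 S w4.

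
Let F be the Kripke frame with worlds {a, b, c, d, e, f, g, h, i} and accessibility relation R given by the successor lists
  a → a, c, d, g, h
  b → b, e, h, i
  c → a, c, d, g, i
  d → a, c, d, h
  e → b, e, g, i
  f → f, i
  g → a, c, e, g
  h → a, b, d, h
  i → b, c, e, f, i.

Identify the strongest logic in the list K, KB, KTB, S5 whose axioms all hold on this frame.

KTB

Symmetric (axiom B): yes — every pair in R has its reverse in R.
Reflexive (axiom T): yes — every world is R-related to itself.
Euclidean (axiom 5): no — a R c and a R h, but not c R h.
So F validates K, KB, KTB; S5 would additionally require R to be Euclidean. The strongest is KTB.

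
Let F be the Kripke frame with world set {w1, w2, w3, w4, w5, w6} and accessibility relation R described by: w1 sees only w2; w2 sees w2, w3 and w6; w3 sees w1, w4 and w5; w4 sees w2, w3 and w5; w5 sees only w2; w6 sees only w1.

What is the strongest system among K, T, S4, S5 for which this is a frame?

K

Reflexive (axiom T): no — w1 is not related to itself.
Transitive (axiom 4): no — w1 R w2 and w2 R w3, but not w1 R w3.
Euclidean (axiom 5): no — w2 R w3 and w2 R w6, but not w3 R w6.
So F validates K; T would additionally require R to be reflexive. The strongest is K.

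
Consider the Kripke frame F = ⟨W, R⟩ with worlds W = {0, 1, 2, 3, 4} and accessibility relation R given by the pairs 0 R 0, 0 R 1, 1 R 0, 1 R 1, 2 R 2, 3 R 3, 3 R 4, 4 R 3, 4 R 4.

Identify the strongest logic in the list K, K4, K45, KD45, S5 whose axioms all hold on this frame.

Transitive (axiom 4): yes — every two-step R-path is closed by a direct edge.
Euclidean (axiom 5): yes — any two successors of a common world are R-related.
Serial (axiom D): yes — every world has a successor (e.g. 0 R 0).
Reflexive (axiom T): yes — every world is R-related to itself.
So F validates K, K4, K45, KD45, S5. The strongest is S5.

S5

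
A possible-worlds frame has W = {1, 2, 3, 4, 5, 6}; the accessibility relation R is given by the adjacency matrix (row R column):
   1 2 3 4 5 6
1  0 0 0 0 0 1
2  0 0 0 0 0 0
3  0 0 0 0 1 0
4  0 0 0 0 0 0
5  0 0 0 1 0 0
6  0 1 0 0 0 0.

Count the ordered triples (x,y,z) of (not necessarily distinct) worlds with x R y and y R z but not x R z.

Enumerating: (1,6,2), (3,5,4).

2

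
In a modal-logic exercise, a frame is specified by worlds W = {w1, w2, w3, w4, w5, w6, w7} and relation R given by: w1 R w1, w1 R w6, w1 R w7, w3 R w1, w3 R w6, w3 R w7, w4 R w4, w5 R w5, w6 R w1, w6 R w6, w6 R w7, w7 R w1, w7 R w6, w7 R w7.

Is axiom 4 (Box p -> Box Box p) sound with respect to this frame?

By correspondence theory, 4 is valid on a frame iff R is transitive.
Transitive: yes — every two-step R-path is closed by a direct edge.

Yes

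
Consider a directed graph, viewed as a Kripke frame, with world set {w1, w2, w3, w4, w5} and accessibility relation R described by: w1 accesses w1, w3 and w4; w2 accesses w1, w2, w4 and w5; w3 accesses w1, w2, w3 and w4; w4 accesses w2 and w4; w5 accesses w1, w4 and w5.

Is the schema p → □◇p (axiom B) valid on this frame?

No

By correspondence theory, B is valid on a frame iff R is symmetric.
Symmetric: no — w1 R w4 but not w4 R w1.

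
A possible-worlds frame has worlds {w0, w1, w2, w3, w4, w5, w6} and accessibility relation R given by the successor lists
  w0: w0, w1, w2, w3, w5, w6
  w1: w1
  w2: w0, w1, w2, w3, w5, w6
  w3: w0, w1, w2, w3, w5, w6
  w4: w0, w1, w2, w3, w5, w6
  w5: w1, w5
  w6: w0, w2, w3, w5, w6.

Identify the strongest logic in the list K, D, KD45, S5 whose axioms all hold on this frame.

Serial (axiom D): yes — every world has a successor (e.g. w0 R w0).
Euclidean (axiom 5): no — w0 R w1 and w0 R w2, but not w1 R w2.
Transitive (axiom 4): no — w6 R w0 and w0 R w1, but not w6 R w1.
Reflexive (axiom T): no — w4 is not related to itself.
So F validates K, D; KD45 would additionally require R to be Euclidean and transitive. The strongest is D.

D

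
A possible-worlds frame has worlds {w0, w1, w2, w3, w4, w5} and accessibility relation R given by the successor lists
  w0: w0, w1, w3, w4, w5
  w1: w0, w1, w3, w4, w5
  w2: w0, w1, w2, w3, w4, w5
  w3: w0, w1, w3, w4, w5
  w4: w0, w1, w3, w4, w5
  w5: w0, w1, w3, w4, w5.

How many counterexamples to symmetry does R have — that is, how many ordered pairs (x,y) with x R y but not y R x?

Enumerating: (w2,w0), (w2,w1), (w2,w3), (w2,w4), (w2,w5).

5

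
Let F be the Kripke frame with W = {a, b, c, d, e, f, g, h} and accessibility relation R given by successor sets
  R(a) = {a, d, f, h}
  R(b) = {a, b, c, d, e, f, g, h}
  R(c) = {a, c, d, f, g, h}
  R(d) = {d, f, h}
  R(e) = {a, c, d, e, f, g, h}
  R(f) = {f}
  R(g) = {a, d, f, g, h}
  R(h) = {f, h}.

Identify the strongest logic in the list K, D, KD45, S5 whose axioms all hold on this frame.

Serial (axiom D): yes — every world has a successor (e.g. a R a).
Euclidean (axiom 5): no — a R f and a R d, but not f R d.
Transitive (axiom 4): yes — every two-step R-path is closed by a direct edge.
Reflexive (axiom T): yes — every world is R-related to itself.
So F validates K, D; KD45 would additionally require R to be Euclidean. The strongest is D.

D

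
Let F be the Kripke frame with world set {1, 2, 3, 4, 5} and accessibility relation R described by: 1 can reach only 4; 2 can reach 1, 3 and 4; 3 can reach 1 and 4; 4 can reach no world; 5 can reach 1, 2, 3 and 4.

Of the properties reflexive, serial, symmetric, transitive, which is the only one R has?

transitive

Reflexive: no — 1 is not related to itself.
Serial: no — 4 has no R-successor.
Symmetric: no — 1 R 4 but not 4 R 1.
Transitive: yes — every two-step R-path is closed by a direct edge.
Only transitive holds.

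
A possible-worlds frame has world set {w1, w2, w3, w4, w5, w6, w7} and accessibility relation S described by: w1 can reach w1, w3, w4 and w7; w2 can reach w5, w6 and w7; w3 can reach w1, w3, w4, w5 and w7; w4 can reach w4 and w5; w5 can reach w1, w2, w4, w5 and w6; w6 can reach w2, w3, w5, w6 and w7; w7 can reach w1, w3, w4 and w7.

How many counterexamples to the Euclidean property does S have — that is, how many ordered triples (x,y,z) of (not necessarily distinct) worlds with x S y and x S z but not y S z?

36

Enumerating: (w1,w4,w1), (w1,w4,w3), (w1,w4,w7), (w2,w5,w7), (w2,w7,w5), (w2,w7,w6), (w3,w1,w5), (w3,w4,w1), (w3,w4,w3), (w3,w4,w7), (w3,w5,w3), (w3,w5,w7), … and 24 more.
Total: 36.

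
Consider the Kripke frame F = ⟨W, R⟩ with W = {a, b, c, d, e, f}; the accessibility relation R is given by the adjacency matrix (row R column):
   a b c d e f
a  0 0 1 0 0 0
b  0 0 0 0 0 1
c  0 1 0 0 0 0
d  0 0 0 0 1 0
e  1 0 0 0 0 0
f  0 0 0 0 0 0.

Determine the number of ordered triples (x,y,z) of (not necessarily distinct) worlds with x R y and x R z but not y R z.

Enumerating: (a,c,c), (b,f,f), (c,b,b), (d,e,e), (e,a,a).

5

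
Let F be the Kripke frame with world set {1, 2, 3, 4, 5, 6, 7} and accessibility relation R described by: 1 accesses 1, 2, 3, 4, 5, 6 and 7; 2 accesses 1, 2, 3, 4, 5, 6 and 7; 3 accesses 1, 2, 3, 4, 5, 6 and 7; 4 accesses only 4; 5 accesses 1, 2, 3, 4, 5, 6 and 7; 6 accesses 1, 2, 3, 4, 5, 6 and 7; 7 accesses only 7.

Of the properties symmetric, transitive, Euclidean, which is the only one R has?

transitive

Symmetric: no — 1 R 4 but not 4 R 1.
Transitive: yes — every two-step R-path is closed by a direct edge.
Euclidean: no — 1 R 4 and 1 R 2, but not 4 R 2.
Only transitive holds.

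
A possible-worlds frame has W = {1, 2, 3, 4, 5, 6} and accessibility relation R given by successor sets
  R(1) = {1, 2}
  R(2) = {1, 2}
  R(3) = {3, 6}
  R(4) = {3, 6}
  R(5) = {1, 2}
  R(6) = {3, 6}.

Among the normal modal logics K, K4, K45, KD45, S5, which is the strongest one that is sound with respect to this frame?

Transitive (axiom 4): yes — every two-step R-path is closed by a direct edge.
Euclidean (axiom 5): yes — any two successors of a common world are R-related.
Serial (axiom D): yes — every world has a successor (e.g. 1 R 1).
Reflexive (axiom T): no — 4 is not related to itself.
So F validates K, K4, K45, KD45; S5 would additionally require R to be reflexive. The strongest is KD45.

KD45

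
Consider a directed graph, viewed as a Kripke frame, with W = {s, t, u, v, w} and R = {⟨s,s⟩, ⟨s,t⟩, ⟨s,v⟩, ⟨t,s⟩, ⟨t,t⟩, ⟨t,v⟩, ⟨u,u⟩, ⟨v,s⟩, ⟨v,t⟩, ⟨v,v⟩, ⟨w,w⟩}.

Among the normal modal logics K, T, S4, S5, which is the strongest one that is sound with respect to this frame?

Reflexive (axiom T): yes — every world is R-related to itself.
Transitive (axiom 4): yes — every two-step R-path is closed by a direct edge.
Euclidean (axiom 5): yes — any two successors of a common world are R-related.
So F validates K, T, S4, S5. The strongest is S5.

S5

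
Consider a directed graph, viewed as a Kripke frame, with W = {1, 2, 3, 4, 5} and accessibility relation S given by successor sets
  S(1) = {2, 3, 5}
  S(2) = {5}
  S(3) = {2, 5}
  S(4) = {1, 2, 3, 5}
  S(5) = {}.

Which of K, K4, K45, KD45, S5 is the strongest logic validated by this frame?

K4

Transitive (axiom 4): yes — every two-step S-path is closed by a direct edge.
Euclidean (axiom 5): no — 1 S 2 and 1 S 3, but not 2 S 3.
Serial (axiom D): no — 5 has no S-successor.
Reflexive (axiom T): no — 1 is not related to itself.
So F validates K, K4; K45 would additionally require S to be Euclidean. The strongest is K4.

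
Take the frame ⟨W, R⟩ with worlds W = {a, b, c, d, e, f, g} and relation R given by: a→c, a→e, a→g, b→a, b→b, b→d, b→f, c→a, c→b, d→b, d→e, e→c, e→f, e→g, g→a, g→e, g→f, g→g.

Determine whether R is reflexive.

Reflexive: no — a is not related to itself.

No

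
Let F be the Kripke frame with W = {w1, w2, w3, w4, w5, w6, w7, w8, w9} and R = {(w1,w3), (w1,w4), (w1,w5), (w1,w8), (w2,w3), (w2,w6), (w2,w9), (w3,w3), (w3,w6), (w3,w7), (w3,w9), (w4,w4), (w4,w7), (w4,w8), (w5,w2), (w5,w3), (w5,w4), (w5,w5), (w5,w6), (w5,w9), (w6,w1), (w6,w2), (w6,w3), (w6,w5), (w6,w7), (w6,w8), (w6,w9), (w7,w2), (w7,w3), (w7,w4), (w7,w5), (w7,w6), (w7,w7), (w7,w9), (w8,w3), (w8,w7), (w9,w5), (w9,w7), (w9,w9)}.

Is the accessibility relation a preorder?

Reflexive: no — w1 is not related to itself.
Transitive: no — w1 R w3 and w3 R w6, but not w1 R w6.
So R is not a preorder.

No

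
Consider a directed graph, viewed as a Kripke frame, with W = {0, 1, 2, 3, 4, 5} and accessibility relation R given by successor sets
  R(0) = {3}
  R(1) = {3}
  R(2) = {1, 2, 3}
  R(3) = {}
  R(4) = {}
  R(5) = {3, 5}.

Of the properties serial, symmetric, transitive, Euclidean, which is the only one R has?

transitive

Serial: no — 3 has no R-successor.
Symmetric: no — 0 R 3 but not 3 R 0.
Transitive: yes — every two-step R-path is closed by a direct edge.
Euclidean: no — 2 R 3 and 2 R 1, but not 3 R 1.
Only transitive holds.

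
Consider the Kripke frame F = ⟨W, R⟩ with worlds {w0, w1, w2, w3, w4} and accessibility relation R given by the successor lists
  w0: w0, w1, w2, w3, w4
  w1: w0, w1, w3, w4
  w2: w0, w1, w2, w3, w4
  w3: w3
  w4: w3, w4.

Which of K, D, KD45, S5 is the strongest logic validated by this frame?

D

Serial (axiom D): yes — every world has a successor (e.g. w0 R w0).
Euclidean (axiom 5): no — w0 R w1 and w0 R w2, but not w1 R w2.
Transitive (axiom 4): no — w1 R w0 and w0 R w2, but not w1 R w2.
Reflexive (axiom T): yes — every world is R-related to itself.
So F validates K, D; KD45 would additionally require R to be Euclidean and transitive. The strongest is D.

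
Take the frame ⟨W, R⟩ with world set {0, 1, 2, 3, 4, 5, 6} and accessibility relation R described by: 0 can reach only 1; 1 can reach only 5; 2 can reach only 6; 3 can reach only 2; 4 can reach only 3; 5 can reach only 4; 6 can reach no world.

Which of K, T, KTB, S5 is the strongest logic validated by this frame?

K

Reflexive (axiom T): no — 0 is not related to itself.
Symmetric (axiom B): no — 0 R 1 but not 1 R 0.
Euclidean (axiom 5): no — 0 R 1 and 0 R 1, but not 1 R 1.
So F validates K; T would additionally require R to be reflexive. The strongest is K.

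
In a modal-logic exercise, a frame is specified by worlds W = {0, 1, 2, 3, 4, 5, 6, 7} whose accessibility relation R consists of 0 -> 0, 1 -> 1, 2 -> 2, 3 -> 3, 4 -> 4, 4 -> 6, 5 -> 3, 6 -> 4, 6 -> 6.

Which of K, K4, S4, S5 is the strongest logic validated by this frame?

K4

Transitive (axiom 4): yes — every two-step R-path is closed by a direct edge.
Reflexive (axiom T): no — 5 is not related to itself.
Euclidean (axiom 5): yes — any two successors of a common world are R-related.
So F validates K, K4; S4 would additionally require R to be reflexive. The strongest is K4.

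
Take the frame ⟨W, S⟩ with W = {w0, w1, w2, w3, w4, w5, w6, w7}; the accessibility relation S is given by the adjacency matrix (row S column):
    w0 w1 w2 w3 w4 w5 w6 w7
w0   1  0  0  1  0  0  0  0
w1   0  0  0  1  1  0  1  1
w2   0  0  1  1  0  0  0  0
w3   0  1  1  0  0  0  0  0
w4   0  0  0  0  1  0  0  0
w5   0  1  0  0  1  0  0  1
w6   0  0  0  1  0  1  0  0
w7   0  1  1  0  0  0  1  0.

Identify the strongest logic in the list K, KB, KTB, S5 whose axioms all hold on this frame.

K

Symmetric (axiom B): no — w0 S w3 but not w3 S w0.
Reflexive (axiom T): no — w1 is not related to itself.
Euclidean (axiom 5): no — w1 S w3 and w1 S w4, but not w3 S w4.
So F validates K; KB would additionally require S to be symmetric. The strongest is K.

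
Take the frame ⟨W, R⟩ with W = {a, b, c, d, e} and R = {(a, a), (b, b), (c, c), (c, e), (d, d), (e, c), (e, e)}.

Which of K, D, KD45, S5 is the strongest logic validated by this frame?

Serial (axiom D): yes — every world has a successor (e.g. a R a).
Euclidean (axiom 5): yes — any two successors of a common world are R-related.
Transitive (axiom 4): yes — every two-step R-path is closed by a direct edge.
Reflexive (axiom T): yes — every world is R-related to itself.
So F validates K, D, KD45, S5. The strongest is S5.

S5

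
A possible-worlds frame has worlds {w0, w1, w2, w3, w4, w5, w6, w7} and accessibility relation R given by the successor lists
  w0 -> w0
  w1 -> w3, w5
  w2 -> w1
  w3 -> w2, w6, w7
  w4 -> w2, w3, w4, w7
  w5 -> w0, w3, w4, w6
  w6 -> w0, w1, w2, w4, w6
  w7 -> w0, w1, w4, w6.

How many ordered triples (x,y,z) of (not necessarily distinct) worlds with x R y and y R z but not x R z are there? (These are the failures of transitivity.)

36

Enumerating: (w1,w3,w2), (w1,w3,w6), (w1,w3,w7), (w1,w5,w0), (w1,w5,w4), (w1,w5,w6), (w2,w1,w3), (w2,w1,w5), (w3,w2,w1), (w3,w6,w0), (w3,w6,w1), (w3,w6,w4), … and 24 more.
Total: 36.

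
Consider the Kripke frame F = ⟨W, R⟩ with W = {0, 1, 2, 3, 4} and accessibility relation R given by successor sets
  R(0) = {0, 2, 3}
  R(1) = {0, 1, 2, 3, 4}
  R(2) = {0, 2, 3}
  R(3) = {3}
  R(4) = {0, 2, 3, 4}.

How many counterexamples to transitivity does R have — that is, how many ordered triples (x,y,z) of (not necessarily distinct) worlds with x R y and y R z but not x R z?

R is transitive; there are no such tuples.

0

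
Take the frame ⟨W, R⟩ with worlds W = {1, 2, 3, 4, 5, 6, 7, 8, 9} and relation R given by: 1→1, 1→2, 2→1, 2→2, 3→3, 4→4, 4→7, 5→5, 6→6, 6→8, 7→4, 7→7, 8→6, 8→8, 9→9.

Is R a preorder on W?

Reflexive: yes — every world is R-related to itself.
Transitive: yes — every two-step R-path is closed by a direct edge.
So R is a preorder.

Yes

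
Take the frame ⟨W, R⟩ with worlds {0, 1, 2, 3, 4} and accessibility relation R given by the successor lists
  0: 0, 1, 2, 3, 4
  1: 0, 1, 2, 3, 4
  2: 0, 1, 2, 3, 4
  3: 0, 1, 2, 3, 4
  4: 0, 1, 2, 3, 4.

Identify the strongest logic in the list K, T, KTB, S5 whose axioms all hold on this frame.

Reflexive (axiom T): yes — every world is R-related to itself.
Symmetric (axiom B): yes — every pair in R has its reverse in R.
Euclidean (axiom 5): yes — any two successors of a common world are R-related.
So F validates K, T, KTB, S5. The strongest is S5.

S5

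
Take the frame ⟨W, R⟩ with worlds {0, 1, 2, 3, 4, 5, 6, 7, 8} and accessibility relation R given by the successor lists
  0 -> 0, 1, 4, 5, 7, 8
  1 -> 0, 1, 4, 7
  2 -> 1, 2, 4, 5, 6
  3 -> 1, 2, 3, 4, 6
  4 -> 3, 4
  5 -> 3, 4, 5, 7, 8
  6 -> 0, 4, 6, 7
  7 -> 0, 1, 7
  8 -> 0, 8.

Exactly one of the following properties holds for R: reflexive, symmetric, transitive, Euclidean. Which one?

Reflexive: yes — every world is R-related to itself.
Symmetric: no — 0 R 4 but not 4 R 0.
Transitive: no — 0 R 4 and 4 R 3, but not 0 R 3.
Euclidean: no — 0 R 1 and 0 R 5, but not 1 R 5.
Only reflexive holds.

reflexive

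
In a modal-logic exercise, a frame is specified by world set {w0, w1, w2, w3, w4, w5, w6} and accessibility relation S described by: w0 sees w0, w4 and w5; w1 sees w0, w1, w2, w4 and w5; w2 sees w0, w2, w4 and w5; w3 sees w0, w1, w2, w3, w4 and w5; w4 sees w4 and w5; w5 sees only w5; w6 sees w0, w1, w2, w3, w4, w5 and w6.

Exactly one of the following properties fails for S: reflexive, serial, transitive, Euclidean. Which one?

Euclidean

Reflexive: yes — every world is S-related to itself.
Serial: yes — every world has a successor (e.g. w0 S w0).
Transitive: yes — every two-step S-path is closed by a direct edge.
Euclidean: no — w0 S w5 and w0 S w4, but not w5 S w4.
Only Euclidean fails.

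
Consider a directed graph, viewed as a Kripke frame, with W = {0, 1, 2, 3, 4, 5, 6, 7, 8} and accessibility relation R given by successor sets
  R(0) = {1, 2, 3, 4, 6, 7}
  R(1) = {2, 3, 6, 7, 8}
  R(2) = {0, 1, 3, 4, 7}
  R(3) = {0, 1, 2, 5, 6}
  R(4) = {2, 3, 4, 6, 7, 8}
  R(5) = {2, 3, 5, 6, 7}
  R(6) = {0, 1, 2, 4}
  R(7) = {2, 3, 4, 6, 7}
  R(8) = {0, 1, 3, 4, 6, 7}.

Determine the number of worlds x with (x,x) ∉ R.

6

Enumerating: 0, 1, 2, 3, 6, 8.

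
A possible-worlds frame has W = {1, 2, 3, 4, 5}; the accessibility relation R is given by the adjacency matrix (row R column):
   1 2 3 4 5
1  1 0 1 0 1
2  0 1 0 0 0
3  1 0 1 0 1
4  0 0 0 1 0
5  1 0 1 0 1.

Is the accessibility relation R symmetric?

Yes

Symmetric: yes — every pair in R has its reverse in R.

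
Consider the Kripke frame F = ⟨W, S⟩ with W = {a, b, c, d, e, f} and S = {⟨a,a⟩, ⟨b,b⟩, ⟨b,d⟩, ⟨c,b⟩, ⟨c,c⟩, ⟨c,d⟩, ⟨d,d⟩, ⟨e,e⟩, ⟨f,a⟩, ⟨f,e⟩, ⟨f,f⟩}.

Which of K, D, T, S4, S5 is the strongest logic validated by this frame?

Serial (axiom D): yes — every world has a successor (e.g. a S a).
Reflexive (axiom T): yes — every world is S-related to itself.
Transitive (axiom 4): yes — every two-step S-path is closed by a direct edge.
Euclidean (axiom 5): no — c S d and c S b, but not d S b.
So F validates K, D, T, S4; S5 would additionally require S to be Euclidean. The strongest is S4.

S4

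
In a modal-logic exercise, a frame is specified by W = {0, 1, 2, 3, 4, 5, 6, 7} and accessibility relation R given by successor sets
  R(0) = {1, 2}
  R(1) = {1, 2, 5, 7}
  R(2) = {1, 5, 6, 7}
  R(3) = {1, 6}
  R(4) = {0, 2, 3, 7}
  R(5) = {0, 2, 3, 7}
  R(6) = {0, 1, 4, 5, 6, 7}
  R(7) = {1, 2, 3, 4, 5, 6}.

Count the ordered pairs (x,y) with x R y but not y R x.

16

Enumerating: (0,1), (0,2), (1,5), (2,6), (3,1), (3,6), (4,0), (4,2), (4,3), (5,0), (5,3), (6,0), (6,1), (6,4), (6,5), (7,3).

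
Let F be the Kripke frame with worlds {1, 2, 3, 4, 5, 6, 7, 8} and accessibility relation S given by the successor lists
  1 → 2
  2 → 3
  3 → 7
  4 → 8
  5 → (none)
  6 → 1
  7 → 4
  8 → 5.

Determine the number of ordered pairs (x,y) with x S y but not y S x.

Enumerating: (1,2), (2,3), (3,7), (4,8), (6,1), (7,4), (8,5).

7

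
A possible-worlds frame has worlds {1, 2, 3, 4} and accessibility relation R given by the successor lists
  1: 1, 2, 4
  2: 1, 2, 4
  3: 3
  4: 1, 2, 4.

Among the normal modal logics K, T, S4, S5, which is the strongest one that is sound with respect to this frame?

Reflexive (axiom T): yes — every world is R-related to itself.
Transitive (axiom 4): yes — every two-step R-path is closed by a direct edge.
Euclidean (axiom 5): yes — any two successors of a common world are R-related.
So F validates K, T, S4, S5. The strongest is S5.

S5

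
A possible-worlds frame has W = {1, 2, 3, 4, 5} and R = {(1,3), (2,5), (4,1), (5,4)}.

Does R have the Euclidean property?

Euclidean: no — 1 R 3 and 1 R 3, but not 3 R 3.

No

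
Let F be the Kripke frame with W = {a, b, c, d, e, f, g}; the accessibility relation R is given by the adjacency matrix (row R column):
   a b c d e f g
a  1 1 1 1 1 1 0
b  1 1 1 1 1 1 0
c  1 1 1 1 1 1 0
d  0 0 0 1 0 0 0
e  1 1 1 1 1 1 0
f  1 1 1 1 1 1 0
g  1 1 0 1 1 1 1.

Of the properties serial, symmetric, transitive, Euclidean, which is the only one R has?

serial

Serial: yes — every world has a successor (e.g. a R a).
Symmetric: no — a R d but not d R a.
Transitive: no — g R a and a R c, but not g R c.
Euclidean: no — a R d and a R b, but not d R b.
Only serial holds.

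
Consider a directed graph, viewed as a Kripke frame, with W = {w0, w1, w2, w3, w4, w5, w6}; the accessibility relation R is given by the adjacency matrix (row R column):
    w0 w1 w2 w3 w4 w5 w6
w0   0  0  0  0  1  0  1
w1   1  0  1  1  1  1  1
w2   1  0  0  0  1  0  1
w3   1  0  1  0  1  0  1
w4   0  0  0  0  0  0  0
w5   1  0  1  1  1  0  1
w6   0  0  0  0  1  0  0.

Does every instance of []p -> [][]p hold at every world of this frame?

Yes

The schema 4 characterises exactly the transitive frames.
Transitive: yes — every two-step R-path is closed by a direct edge.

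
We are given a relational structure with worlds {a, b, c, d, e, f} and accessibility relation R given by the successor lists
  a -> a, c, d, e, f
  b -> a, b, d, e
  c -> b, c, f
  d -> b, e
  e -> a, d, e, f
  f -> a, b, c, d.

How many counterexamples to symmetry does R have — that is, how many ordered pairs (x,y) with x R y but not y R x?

8

Enumerating: (a,c), (a,d), (b,a), (b,e), (c,b), (e,f), (f,b), (f,d).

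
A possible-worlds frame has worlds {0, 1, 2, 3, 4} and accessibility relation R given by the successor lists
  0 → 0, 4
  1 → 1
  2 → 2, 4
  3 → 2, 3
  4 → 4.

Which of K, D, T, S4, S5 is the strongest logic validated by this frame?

Serial (axiom D): yes — every world has a successor (e.g. 0 R 0).
Reflexive (axiom T): yes — every world is R-related to itself.
Transitive (axiom 4): no — 3 R 2 and 2 R 4, but not 3 R 4.
Euclidean (axiom 5): no — 0 R 4 and 0 R 0, but not 4 R 0.
So F validates K, D, T; S4 would additionally require R to be transitive. The strongest is T.

T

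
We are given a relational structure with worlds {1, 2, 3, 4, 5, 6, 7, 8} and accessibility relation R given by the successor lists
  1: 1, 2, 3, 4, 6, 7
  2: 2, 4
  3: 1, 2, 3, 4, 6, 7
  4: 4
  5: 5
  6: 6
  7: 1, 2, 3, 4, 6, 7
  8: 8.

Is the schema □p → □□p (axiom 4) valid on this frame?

Yes

Axiom 4 corresponds to the accessibility relation being transitive.
Transitive: yes — every two-step R-path is closed by a direct edge.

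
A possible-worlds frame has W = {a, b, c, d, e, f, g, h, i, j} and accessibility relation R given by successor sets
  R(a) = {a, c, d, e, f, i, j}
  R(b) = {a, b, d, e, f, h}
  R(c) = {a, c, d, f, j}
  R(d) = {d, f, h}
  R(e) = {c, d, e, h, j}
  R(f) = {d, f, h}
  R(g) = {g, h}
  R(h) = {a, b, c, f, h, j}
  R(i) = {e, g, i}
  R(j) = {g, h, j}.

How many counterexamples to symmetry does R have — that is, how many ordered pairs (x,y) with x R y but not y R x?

Enumerating: (a,d), (a,e), (a,f), (a,i), (a,j), (b,a), (b,d), (b,e), (b,f), (c,d), (c,f), (c,j), … and 11 more.
Total: 23.

23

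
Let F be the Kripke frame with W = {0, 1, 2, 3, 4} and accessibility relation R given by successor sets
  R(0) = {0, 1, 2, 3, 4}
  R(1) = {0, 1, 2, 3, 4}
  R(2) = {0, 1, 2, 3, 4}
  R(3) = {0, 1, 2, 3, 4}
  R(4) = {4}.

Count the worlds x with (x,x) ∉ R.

R is reflexive; there are no such worlds.

0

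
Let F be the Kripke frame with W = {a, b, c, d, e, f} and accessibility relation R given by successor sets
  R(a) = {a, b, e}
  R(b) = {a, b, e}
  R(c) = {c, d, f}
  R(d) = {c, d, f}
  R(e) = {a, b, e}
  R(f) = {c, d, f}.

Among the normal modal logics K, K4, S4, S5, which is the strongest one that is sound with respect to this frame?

Transitive (axiom 4): yes — every two-step R-path is closed by a direct edge.
Reflexive (axiom T): yes — every world is R-related to itself.
Euclidean (axiom 5): yes — any two successors of a common world are R-related.
So F validates K, K4, S4, S5. The strongest is S5.

S5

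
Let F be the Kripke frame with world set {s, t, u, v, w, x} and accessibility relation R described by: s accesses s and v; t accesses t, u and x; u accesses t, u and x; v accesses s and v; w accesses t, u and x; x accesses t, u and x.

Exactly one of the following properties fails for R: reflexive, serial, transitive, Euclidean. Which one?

Reflexive: no — w is not related to itself.
Serial: yes — every world has a successor (e.g. s R s).
Transitive: yes — every two-step R-path is closed by a direct edge.
Euclidean: yes — any two successors of a common world are R-related.
Only reflexive fails.

reflexive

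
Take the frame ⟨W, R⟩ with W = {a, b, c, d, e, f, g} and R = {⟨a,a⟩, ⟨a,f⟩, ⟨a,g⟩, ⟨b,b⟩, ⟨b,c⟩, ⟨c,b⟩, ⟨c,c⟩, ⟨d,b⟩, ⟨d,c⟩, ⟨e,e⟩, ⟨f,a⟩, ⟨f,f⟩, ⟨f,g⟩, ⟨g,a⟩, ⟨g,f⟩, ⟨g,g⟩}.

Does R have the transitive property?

Yes

Transitive: yes — every two-step R-path is closed by a direct edge.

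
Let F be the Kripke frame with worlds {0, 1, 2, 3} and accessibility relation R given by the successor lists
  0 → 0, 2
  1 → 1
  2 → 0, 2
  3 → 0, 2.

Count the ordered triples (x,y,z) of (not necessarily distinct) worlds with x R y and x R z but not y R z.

R is Euclidean; there are no such tuples.

0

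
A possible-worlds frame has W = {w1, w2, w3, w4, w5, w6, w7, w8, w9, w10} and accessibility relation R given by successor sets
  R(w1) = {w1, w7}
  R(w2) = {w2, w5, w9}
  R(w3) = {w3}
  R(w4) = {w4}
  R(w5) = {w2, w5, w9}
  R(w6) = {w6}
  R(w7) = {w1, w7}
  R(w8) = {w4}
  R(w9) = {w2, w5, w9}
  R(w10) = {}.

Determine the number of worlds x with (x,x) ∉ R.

2

Enumerating: w8, w10.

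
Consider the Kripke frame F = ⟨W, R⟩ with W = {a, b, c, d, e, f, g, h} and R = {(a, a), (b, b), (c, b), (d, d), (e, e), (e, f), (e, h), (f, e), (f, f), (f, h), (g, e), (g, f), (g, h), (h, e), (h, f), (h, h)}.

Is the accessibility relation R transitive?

Yes

Transitive: yes — every two-step R-path is closed by a direct edge.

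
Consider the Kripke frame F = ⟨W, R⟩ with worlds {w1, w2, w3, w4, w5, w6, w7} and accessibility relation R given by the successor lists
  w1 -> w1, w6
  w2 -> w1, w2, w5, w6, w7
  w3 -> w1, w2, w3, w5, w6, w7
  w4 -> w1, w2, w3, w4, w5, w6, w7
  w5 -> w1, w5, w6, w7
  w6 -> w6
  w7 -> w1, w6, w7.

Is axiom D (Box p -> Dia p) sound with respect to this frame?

Yes

Axiom D corresponds to the accessibility relation being serial.
Serial: yes — every world has a successor (e.g. w1 R w1).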